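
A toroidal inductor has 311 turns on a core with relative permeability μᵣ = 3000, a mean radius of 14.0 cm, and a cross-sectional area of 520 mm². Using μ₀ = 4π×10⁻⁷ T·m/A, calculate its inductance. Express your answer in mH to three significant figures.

For a thin toroid, L = μ₀μᵣN²A/(2πR).
L = (4π×10⁻⁷)(3000)(311)²(5.200×10^-4) / (2π×0.14 m) = 0.2155 H.

L ≈ 216 mH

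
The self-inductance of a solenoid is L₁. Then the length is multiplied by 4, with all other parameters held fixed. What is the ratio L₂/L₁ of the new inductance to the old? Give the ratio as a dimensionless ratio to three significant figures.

L₂/L₁ = 0.250

For a solenoid, L ∝ μᵣN²A/ℓ.
L₂/L₁ = (4)^-1 = 0.250.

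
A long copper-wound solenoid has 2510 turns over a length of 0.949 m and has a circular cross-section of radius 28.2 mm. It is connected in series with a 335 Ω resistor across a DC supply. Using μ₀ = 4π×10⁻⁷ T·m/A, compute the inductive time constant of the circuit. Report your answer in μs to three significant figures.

A = πr² = π(2.820×10^-2 m)² = 2.498×10^-3 m².
L = μ₀N²A/ℓ = (4π×10⁻⁷)(2510)²(2.498×10^-3)/(0.949) = 2.084×10^-2 H.
τ = L/R = (2.084×10^-2)/(335) = 6.221×10^-5 s.

τ ≈ 62.2 μs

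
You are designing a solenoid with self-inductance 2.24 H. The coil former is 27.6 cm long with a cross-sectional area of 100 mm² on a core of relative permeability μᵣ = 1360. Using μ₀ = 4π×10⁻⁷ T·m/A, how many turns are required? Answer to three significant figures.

A = 100 mm² = 1.000×10^-4 m².
From L = μ₀μᵣN²A/ℓ, N = √(Lℓ / (μ₀μᵣA)).
N = √[(2.24)(0.276) / ((4π×10⁻⁷)(1360)×1.000×10^-4)] = √(3.617×10^6) ≈ 1902.0.

N ≈ 1900 turns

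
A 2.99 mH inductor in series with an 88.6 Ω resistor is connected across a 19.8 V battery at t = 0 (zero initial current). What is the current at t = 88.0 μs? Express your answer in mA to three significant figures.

I ≈ 207 mA

τ = L/R = 2.990×10^-3/88.6 = 3.3747×10^-5 s; final current I_∞ = ε/R = 19.8/88.6 = 0.22348 A.
I(t) = I_∞(1 − e^(−t/τ)) with t/τ = 2.608.
I = (0.22348)(1 − e^(−2.608)) = 0.207 A.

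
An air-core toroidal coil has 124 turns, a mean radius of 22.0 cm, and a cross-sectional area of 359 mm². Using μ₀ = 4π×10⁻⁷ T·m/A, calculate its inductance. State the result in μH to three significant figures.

L ≈ 5.02 μH

For a thin toroid, L = μ₀N²A/(2πR).
L = (4π×10⁻⁷)(124)²(3.590×10^-4) / (2π×0.22 m) = 5.018×10^-6 H.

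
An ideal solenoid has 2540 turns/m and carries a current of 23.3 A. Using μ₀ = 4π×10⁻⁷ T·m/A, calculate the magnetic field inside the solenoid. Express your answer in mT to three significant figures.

Inside a long solenoid, B = μ₀nI.
B = (4π×10⁻⁷)(2.540×10^3 m⁻¹)(23.3 A) = 7.437×10^-2 T.

B ≈ 74.4 mT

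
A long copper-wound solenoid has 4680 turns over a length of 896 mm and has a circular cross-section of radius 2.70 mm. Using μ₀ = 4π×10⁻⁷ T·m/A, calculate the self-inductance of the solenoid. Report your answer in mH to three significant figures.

A = πr² = π(2.700×10^-3 m)² = 2.290×10^-5 m².
For a long solenoid, L = μ₀N²A/ℓ.
L = (4π×10⁻⁷)(4680)²(2.290×10^-5)/(0.896 m) = 7.035×10^-4 H.

L ≈ 0.704 mH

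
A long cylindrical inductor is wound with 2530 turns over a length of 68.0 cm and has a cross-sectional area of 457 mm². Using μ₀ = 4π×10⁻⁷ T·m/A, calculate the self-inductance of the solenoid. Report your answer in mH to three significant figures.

L ≈ 5.41 mH

A = 457 mm² = 4.570×10^-4 m².
For a long solenoid, L = μ₀N²A/ℓ.
L = (4π×10⁻⁷)(2530)²(4.570×10^-4)/(0.68 m) = 5.406×10^-3 H.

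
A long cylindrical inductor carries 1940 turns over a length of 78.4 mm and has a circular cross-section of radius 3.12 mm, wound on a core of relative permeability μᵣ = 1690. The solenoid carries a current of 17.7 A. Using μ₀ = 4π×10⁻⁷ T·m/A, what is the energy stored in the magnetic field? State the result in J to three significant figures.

A = πr² = π(3.120×10^-3 m)² = 3.058×10^-5 m².
L = μ₀μᵣN²A/ℓ = (4π×10⁻⁷)(1690)(1940)²(3.058×10^-5)/(7.840×10^-2) = 3.118 H.
U = ½LI² = ½(3.118)(17.7)² = 488.4 J.

U ≈ 488 J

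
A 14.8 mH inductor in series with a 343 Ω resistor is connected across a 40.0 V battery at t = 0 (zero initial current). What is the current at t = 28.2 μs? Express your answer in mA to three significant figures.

τ = L/R = 1.480×10^-2/343 = 4.3149×10^-5 s; final current I_∞ = ε/R = 40.0/343 = 0.1166 A.
I(t) = I_∞(1 − e^(−t/τ)) with t/τ = 0.654.
I = (0.1166)(1 − e^(−0.654)) = 5.595×10^-2 A.

I ≈ 56.0 mA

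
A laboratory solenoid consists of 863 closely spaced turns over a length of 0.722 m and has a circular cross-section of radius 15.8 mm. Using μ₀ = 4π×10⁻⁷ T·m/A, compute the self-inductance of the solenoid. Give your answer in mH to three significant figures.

L ≈ 1.02 mH

A = πr² = π(1.580×10^-2 m)² = 7.843×10^-4 m².
For a long solenoid, L = μ₀N²A/ℓ.
L = (4π×10⁻⁷)(863)²(7.843×10^-4)/(0.722 m) = 1.017×10^-3 H.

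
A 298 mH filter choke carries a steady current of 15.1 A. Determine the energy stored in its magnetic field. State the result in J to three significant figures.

Stored magnetic energy: U = ½LI².
U = ½(0.298 H)(15.1 A)² = 33.97 J.

U ≈ 34.0 J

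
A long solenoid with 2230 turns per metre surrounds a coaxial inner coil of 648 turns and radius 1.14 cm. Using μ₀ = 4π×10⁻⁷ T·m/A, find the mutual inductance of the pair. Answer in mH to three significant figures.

The outer solenoid produces a uniform field B₁ = μ₀n₁I₁ across the inner coil,
so the flux linkage is N₂Φ = N₂B₁A₂ = μ₀n₁N₂A₂·I₁, giving M = μ₀n₁N₂A₂.
A₂ = πr² = π(1.140×10^-2 m)² = 4.083×10^-4 m².
M = (4π×10⁻⁷)(2230)(648)(4.083×10^-4) = 7.414×10^-4 H.

M ≈ 0.741 mH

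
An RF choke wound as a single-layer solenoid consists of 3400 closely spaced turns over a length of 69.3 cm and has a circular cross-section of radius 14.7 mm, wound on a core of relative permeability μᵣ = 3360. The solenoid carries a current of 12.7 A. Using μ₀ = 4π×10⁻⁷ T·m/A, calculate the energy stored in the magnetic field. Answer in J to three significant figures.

A = πr² = π(1.470×10^-2 m)² = 6.789×10^-4 m².
L = μ₀μᵣN²A/ℓ = (4π×10⁻⁷)(3360)(3400)²(6.789×10^-4)/(0.693) = 47.81 H.
U = ½LI² = ½(47.81)(12.7)² = 3.856×10^3 J.

U ≈ 3860 J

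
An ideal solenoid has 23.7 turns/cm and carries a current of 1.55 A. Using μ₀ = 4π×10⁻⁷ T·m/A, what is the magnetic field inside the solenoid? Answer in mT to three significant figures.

B ≈ 4.62 mT

Inside a long solenoid, B = μ₀nI.
B = (4π×10⁻⁷)(2.370×10^3 m⁻¹)(1.55 A) = 4.616×10^-3 T.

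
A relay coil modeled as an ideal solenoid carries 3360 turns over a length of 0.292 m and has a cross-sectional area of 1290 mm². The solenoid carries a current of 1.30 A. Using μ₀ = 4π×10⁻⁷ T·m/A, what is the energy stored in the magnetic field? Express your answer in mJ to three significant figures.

A = 1290 mm² = 1.290×10^-3 m².
L = μ₀N²A/ℓ = (4π×10⁻⁷)(3360)²(1.290×10^-3)/(0.292) = 6.268×10^-2 H.
U = ½LI² = ½(6.268×10^-2)(1.30)² = 5.296×10^-2 J.

U ≈ 53.0 mJ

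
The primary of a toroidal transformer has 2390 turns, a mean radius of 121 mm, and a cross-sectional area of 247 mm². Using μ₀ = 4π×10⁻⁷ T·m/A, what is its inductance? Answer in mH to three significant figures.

For a thin toroid, L = μ₀N²A/(2πR).
L = (4π×10⁻⁷)(2390)²(2.470×10^-4) / (2π×0.121 m) = 2.332×10^-3 H.

L ≈ 2.33 mH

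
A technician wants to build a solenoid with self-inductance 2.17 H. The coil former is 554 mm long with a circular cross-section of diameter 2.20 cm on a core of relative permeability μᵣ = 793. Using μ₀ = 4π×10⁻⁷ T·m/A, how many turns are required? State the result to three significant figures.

N ≈ 1780 turns

A = π(d/2)² = π(1.100×10^-2 m)² = 3.801×10^-4 m².
From L = μ₀μᵣN²A/ℓ, N = √(Lℓ / (μ₀μᵣA)).
N = √[(2.17)(0.554) / ((4π×10⁻⁷)(793)×3.801×10^-4)] = √(3.174×10^6) ≈ 1781.5.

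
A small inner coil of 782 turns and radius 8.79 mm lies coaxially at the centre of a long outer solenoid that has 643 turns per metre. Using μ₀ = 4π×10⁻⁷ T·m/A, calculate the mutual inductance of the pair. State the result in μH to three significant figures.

The outer solenoid produces a uniform field B₁ = μ₀n₁I₁ across the inner coil,
so the flux linkage is N₂Φ = N₂B₁A₂ = μ₀n₁N₂A₂·I₁, giving M = μ₀n₁N₂A₂.
A₂ = πr² = π(8.790×10^-3 m)² = 2.427×10^-4 m².
M = (4π×10⁻⁷)(643)(782)(2.427×10^-4) = 1.534×10^-4 H.

M ≈ 153 μH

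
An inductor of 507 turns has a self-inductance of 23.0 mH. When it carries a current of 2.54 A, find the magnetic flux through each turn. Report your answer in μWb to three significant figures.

Φ_B ≈ 115 μWb

From L = NΦ_B/I, the flux per turn is Φ_B = LI/N.
Φ_B = (2.300×10^-2 H)(2.54 A)/507 = 1.152×10^-4 Wb.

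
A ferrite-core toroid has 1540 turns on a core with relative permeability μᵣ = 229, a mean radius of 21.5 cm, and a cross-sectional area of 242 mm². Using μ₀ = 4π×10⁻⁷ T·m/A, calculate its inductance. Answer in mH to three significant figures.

L ≈ 122 mH

For a thin toroid, L = μ₀μᵣN²A/(2πR).
L = (4π×10⁻⁷)(229)(1540)²(2.420×10^-4) / (2π×0.215 m) = 0.1223 H.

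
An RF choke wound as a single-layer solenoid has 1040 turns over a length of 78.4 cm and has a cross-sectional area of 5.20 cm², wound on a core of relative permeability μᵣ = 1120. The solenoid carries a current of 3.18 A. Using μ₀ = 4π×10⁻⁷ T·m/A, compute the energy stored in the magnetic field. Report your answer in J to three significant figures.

U ≈ 5.11 J

A = 5.20 cm² = 5.200×10^-4 m².
L = μ₀μᵣN²A/ℓ = (4π×10⁻⁷)(1120)(1040)²(5.200×10^-4)/(0.784) = 1.01 H.
U = ½LI² = ½(1.01)(3.18)² = 5.105 J.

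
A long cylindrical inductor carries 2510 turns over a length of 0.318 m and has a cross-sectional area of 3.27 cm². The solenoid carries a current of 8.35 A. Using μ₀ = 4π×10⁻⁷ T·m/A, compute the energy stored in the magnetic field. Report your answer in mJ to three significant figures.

U ≈ 284 mJ

A = 3.27 cm² = 3.270×10^-4 m².
L = μ₀N²A/ℓ = (4π×10⁻⁷)(2510)²(3.270×10^-4)/(0.318) = 8.141×10^-3 H.
U = ½LI² = ½(8.141×10^-3)(8.35)² = 0.2838 J.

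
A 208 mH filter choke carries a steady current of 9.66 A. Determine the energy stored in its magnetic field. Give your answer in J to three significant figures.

Stored magnetic energy: U = ½LI².
U = ½(0.208 H)(9.66 A)² = 9.7048 J.

U ≈ 9.70 J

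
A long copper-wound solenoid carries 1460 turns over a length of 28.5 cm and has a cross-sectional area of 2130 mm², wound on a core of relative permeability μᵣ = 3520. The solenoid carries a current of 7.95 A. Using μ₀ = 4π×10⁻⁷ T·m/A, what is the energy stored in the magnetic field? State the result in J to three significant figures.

A = 2130 mm² = 2.130×10^-3 m².
L = μ₀μᵣN²A/ℓ = (4π×10⁻⁷)(3520)(1460)²(2.130×10^-3)/(0.285) = 70.47 H.
U = ½LI² = ½(70.47)(7.95)² = 2.227×10^3 J.

U ≈ 2230 J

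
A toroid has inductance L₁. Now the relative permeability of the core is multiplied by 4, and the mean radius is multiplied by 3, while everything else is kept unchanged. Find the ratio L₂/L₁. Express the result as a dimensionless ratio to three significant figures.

L₂/L₁ = 1.33

For a toroid, L ∝ μᵣN²A/R.
L₂/L₁ = (4) × (3)^-1 = 1.33.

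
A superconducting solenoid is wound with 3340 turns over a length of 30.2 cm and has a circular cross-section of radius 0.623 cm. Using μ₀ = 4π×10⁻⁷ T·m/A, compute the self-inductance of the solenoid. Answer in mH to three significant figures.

A = πr² = π(6.230×10^-3 m)² = 1.219×10^-4 m².
For a long solenoid, L = μ₀N²A/ℓ.
L = (4π×10⁻⁷)(3340)²(1.219×10^-4)/(0.302 m) = 5.660×10^-3 H.

L ≈ 5.66 mH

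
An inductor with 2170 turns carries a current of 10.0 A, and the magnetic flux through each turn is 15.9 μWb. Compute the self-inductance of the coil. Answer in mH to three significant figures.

Self-inductance is defined by L = NΦ_B/I (flux linkage over current).
L = (2170)(1.590×10^-5 Wb)/(10.0 A) = 3.450×10^-3 H.

L ≈ 3.45 mH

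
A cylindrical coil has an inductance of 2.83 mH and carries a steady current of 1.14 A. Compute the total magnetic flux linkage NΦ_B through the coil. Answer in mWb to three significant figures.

NΦ_B ≈ 3.23 mWb

From L = NΦ_B/I, the flux linkage is NΦ_B = LI.
NΦ_B = (2.830×10^-3 H)(1.14 A) = 3.226×10^-3 Wb.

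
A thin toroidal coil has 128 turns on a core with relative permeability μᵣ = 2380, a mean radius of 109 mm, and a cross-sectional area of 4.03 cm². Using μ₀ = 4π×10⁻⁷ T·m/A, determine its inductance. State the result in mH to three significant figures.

L ≈ 28.8 mH

For a thin toroid, L = μ₀μᵣN²A/(2πR).
L = (4π×10⁻⁷)(2380)(128)²(4.030×10^-4) / (2π×0.109 m) = 2.883×10^-2 H.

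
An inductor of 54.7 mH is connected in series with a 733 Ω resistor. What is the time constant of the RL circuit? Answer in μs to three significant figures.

τ ≈ 74.6 μs

τ = L/R = (5.470×10^-2 H)/(733 Ω) = 7.462×10^-5 s.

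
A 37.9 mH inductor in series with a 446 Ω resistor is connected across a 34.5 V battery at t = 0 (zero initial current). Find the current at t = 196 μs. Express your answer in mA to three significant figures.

τ = L/R = 3.790×10^-2/446 = 8.498×10^-5 s; final current I_∞ = ε/R = 34.5/446 = 7.735×10^-2 A.
I(t) = I_∞(1 − e^(−t/τ)) with t/τ = 2.306.
I = (7.735×10^-2)(1 − e^(−2.306)) = 6.9649×10^-2 A.

I ≈ 69.6 mA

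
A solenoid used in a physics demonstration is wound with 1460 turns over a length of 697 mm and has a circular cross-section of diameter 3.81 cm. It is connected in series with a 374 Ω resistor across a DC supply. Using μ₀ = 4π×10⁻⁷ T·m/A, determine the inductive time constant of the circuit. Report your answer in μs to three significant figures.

τ ≈ 11.7 μs

A = π(d/2)² = π(1.905×10^-2 m)² = 1.140×10^-3 m².
L = μ₀N²A/ℓ = (4π×10⁻⁷)(1460)²(1.140×10^-3)/(0.697) = 4.381×10^-3 H.
τ = L/R = (4.381×10^-3)/(374) = 1.172×10^-5 s.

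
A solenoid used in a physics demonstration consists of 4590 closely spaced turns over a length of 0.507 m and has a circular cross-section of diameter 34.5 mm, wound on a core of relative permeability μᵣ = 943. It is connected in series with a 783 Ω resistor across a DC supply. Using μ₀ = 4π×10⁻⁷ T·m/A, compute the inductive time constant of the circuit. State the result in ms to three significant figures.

A = π(d/2)² = π(1.725×10^-2 m)² = 9.348×10^-4 m².
L = μ₀μᵣN²A/ℓ = (4π×10⁻⁷)(943)(4590)²(9.348×10^-4)/(0.507) = 46.03 H.
τ = L/R = (46.03)/(783) = 5.879×10^-2 s.

τ ≈ 58.8 ms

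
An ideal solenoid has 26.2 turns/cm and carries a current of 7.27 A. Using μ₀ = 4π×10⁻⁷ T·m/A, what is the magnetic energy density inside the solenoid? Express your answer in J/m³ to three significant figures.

u ≈ 228 J/m³

B = μ₀nI = (4π×10⁻⁷)(2.620×10^3)(7.27) = 2.394×10^-2 T.
u = B²/(2μ₀) = (2.394×10^-2)²/(2×4π×10⁻⁷) = 228 J/m³.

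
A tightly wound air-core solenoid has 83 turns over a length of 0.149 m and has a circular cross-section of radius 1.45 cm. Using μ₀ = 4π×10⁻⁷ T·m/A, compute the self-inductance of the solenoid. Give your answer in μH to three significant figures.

L ≈ 38.4 μH

A = πr² = π(1.450×10^-2 m)² = 6.605×10^-4 m².
For a long solenoid, L = μ₀N²A/ℓ.
L = (4π×10⁻⁷)(83)²(6.605×10^-4)/(0.149 m) = 3.838×10^-5 H.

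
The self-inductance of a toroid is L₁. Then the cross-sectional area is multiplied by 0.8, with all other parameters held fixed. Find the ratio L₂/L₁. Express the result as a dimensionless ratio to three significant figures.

For a toroid, L ∝ μᵣN²A/R.
L₂/L₁ = (0.8) = 0.800.

L₂/L₁ = 0.800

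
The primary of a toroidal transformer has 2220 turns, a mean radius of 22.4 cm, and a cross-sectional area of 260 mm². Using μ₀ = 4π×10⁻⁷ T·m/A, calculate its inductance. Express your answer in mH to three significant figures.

For a thin toroid, L = μ₀N²A/(2πR).
L = (4π×10⁻⁷)(2220)²(2.600×10^-4) / (2π×0.224 m) = 1.144×10^-3 H.

L ≈ 1.14 mH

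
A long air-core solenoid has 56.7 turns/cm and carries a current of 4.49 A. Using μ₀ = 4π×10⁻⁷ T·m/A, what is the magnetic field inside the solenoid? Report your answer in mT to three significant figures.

B ≈ 32.0 mT

Inside a long solenoid, B = μ₀nI.
B = (4π×10⁻⁷)(5.670×10^3 m⁻¹)(4.49 A) = 3.199×10^-2 T.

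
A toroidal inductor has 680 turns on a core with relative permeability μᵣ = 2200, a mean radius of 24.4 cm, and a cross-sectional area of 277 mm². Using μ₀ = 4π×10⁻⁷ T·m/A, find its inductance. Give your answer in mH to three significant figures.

For a thin toroid, L = μ₀μᵣN²A/(2πR).
L = (4π×10⁻⁷)(2200)(680)²(2.770×10^-4) / (2π×0.244 m) = 0.231 H.

L ≈ 231 mH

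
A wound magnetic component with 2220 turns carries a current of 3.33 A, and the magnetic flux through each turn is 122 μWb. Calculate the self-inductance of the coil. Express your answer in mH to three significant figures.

L ≈ 81.3 mH

Self-inductance is defined by L = NΦ_B/I (flux linkage over current).
L = (2220)(1.220×10^-4 Wb)/(3.33 A) = 8.133×10^-2 H.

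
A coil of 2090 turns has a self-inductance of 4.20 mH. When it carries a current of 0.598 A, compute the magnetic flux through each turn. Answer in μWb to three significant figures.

From L = NΦ_B/I, the flux per turn is Φ_B = LI/N.
Φ_B = (4.200×10^-3 H)(0.598 A)/2090 = 1.202×10^-6 Wb.

Φ_B ≈ 1.20 μWb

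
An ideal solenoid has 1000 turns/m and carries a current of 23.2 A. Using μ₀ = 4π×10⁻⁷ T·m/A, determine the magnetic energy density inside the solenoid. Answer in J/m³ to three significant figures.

u ≈ 338 J/m³

B = μ₀nI = (4π×10⁻⁷)(1.000×10^3)(23.2) = 2.915×10^-2 T.
u = B²/(2μ₀) = (2.915×10^-2)²/(2×4π×10⁻⁷) = 338.2 J/m³.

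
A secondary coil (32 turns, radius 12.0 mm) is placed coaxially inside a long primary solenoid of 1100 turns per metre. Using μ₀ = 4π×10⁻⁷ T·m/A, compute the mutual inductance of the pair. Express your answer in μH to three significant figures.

M ≈ 20.0 μH

The outer solenoid produces a uniform field B₁ = μ₀n₁I₁ across the inner coil,
so the flux linkage is N₂Φ = N₂B₁A₂ = μ₀n₁N₂A₂·I₁, giving M = μ₀n₁N₂A₂.
A₂ = πr² = π(1.200×10^-2 m)² = 4.524×10^-4 m².
M = (4π×10⁻⁷)(1100)(32)(4.524×10^-4) = 2.001×10^-5 H.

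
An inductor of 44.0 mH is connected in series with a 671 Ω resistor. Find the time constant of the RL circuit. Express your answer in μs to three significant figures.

τ ≈ 65.6 μs

τ = L/R = (4.400×10^-2 H)/(671 Ω) = 6.557×10^-5 s.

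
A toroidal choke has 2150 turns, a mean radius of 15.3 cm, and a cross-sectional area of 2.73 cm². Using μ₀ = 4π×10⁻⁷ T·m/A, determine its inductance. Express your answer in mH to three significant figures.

L ≈ 1.65 mH

For a thin toroid, L = μ₀N²A/(2πR).
L = (4π×10⁻⁷)(2150)²(2.730×10^-4) / (2π×0.153 m) = 1.650×10^-3 H.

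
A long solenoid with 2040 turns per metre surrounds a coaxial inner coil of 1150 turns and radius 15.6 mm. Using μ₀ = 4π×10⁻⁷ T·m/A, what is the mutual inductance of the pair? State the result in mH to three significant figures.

The outer solenoid produces a uniform field B₁ = μ₀n₁I₁ across the inner coil,
so the flux linkage is N₂Φ = N₂B₁A₂ = μ₀n₁N₂A₂·I₁, giving M = μ₀n₁N₂A₂.
A₂ = πr² = π(1.560×10^-2 m)² = 7.645×10^-4 m².
M = (4π×10⁻⁷)(2040)(1150)(7.645×10^-4) = 2.254×10^-3 H.

M ≈ 2.25 mH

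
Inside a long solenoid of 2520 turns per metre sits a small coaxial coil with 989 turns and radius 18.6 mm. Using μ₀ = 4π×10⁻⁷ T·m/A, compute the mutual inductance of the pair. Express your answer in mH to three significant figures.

The outer solenoid produces a uniform field B₁ = μ₀n₁I₁ across the inner coil,
so the flux linkage is N₂Φ = N₂B₁A₂ = μ₀n₁N₂A₂·I₁, giving M = μ₀n₁N₂A₂.
A₂ = πr² = π(1.860×10^-2 m)² = 1.087×10^-3 m².
M = (4π×10⁻⁷)(2520)(989)(1.087×10^-3) = 3.404×10^-3 H.

M ≈ 3.40 mH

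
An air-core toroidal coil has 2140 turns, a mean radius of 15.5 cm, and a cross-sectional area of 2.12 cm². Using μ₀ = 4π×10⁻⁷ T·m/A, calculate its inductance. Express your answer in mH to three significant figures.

L ≈ 1.25 mH

For a thin toroid, L = μ₀N²A/(2πR).
L = (4π×10⁻⁷)(2140)²(2.120×10^-4) / (2π×0.155 m) = 1.253×10^-3 H.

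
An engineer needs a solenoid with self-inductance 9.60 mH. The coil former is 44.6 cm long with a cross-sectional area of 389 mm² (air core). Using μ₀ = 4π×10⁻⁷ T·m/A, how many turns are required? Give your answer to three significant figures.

N ≈ 2960 turns

A = 389 mm² = 3.890×10^-4 m².
From L = μ₀N²A/ℓ, N = √(Lℓ / (μ₀A)).
N = √[(9.600×10^-3)(0.446) / ((4π×10⁻⁷)×3.890×10^-4)] = √(8.759×10^6) ≈ 2959.5.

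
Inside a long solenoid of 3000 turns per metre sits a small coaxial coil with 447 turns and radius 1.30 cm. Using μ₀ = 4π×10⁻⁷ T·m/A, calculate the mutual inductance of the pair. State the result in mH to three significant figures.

M ≈ 0.895 mH

The outer solenoid produces a uniform field B₁ = μ₀n₁I₁ across the inner coil,
so the flux linkage is N₂Φ = N₂B₁A₂ = μ₀n₁N₂A₂·I₁, giving M = μ₀n₁N₂A₂.
A₂ = πr² = π(1.300×10^-2 m)² = 5.309×10^-4 m².
M = (4π×10⁻⁷)(3000)(447)(5.309×10^-4) = 8.947×10^-4 H.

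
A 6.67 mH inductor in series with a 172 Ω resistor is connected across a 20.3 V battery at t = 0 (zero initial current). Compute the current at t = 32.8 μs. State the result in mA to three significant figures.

I ≈ 67.4 mA

τ = L/R = 6.670×10^-3/172 = 3.878×10^-5 s; final current I_∞ = ε/R = 20.3/172 = 0.118 A.
I(t) = I_∞(1 − e^(−t/τ)) with t/τ = 0.846.
I = (0.118)(1 − e^(−0.846)) = 6.737×10^-2 A.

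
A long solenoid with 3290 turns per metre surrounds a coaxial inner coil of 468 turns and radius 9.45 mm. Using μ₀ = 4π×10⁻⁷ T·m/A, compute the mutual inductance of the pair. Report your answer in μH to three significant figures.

The outer solenoid produces a uniform field B₁ = μ₀n₁I₁ across the inner coil,
so the flux linkage is N₂Φ = N₂B₁A₂ = μ₀n₁N₂A₂·I₁, giving M = μ₀n₁N₂A₂.
A₂ = πr² = π(9.450×10^-3 m)² = 2.806×10^-4 m².
M = (4π×10⁻⁷)(3290)(468)(2.806×10^-4) = 5.428×10^-4 H.

M ≈ 543 μH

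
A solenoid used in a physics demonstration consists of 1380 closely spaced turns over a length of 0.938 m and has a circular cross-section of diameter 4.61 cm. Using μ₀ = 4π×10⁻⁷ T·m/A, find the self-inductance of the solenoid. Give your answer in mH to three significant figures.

L ≈ 4.26 mH

A = π(d/2)² = π(2.305×10^-2 m)² = 1.669×10^-3 m².
For a long solenoid, L = μ₀N²A/ℓ.
L = (4π×10⁻⁷)(1380)²(1.669×10^-3)/(0.938 m) = 4.259×10^-3 H.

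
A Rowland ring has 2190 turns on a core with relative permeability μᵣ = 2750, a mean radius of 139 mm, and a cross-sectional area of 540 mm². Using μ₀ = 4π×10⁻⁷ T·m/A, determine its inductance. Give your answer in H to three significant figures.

L ≈ 10.2 H

For a thin toroid, L = μ₀μᵣN²A/(2πR).
L = (4π×10⁻⁷)(2750)(2190)²(5.400×10^-4) / (2π×0.139 m) = 10.248 H.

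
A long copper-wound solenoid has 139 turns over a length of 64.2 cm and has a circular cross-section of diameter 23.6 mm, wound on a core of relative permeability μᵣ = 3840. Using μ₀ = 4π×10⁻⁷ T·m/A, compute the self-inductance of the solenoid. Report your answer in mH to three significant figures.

A = π(d/2)² = π(1.180×10^-2 m)² = 4.374×10^-4 m².
For a long solenoid, L = μ₀μᵣN²A/ℓ.
L = (4π×10⁻⁷)(3840)(139)²(4.374×10^-4)/(0.642 m) = 6.353×10^-2 H.

L ≈ 63.5 mH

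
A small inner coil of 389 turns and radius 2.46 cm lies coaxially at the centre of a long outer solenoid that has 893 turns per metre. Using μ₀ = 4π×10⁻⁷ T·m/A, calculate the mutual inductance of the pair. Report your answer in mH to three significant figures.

The outer solenoid produces a uniform field B₁ = μ₀n₁I₁ across the inner coil,
so the flux linkage is N₂Φ = N₂B₁A₂ = μ₀n₁N₂A₂·I₁, giving M = μ₀n₁N₂A₂.
A₂ = πr² = π(2.460×10^-2 m)² = 1.901×10^-3 m².
M = (4π×10⁻⁷)(893)(389)(1.901×10^-3) = 8.299×10^-4 H.

M ≈ 0.830 mH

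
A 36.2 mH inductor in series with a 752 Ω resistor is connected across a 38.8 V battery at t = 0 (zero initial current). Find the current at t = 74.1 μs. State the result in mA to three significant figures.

I ≈ 40.5 mA

τ = L/R = 3.620×10^-2/752 = 4.814×10^-5 s; final current I_∞ = ε/R = 38.8/752 = 5.160×10^-2 A.
I(t) = I_∞(1 − e^(−t/τ)) with t/τ = 1.539.
I = (5.160×10^-2)(1 − e^(−1.539)) = 4.053×10^-2 A.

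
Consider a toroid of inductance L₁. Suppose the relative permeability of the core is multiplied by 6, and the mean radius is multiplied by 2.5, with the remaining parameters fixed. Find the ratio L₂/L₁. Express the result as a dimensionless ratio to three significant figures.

For a toroid, L ∝ μᵣN²A/R.
L₂/L₁ = (6) × (2.5)^-1 = 2.40.

L₂/L₁ = 2.40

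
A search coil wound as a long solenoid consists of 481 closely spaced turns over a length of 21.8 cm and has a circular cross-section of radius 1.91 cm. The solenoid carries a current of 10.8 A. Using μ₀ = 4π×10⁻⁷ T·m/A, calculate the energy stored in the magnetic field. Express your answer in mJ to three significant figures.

U ≈ 89.1 mJ

A = πr² = π(1.910×10^-2 m)² = 1.146×10^-3 m².
L = μ₀N²A/ℓ = (4π×10⁻⁷)(481)²(1.146×10^-3)/(0.218) = 1.528×10^-3 H.
U = ½LI² = ½(1.528×10^-3)(10.8)² = 8.914×10^-2 J.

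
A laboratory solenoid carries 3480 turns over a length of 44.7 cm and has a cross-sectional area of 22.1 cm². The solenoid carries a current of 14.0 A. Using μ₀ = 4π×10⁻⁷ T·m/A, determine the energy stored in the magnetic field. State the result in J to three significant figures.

A = 22.1 cm² = 2.210×10^-3 m².
L = μ₀N²A/ℓ = (4π×10⁻⁷)(3480)²(2.210×10^-3)/(0.447) = 7.524×10^-2 H.
U = ½LI² = ½(7.524×10^-2)(14.0)² = 7.374 J.

U ≈ 7.37 J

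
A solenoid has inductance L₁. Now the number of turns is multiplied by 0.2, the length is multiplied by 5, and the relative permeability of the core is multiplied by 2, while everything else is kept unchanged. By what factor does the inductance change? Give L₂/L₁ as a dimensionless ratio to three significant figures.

For a solenoid, L ∝ μᵣN²A/ℓ.
L₂/L₁ = (0.2)^2 × (5)^-1 × (2) = 0.0160.

L₂/L₁ = 0.0160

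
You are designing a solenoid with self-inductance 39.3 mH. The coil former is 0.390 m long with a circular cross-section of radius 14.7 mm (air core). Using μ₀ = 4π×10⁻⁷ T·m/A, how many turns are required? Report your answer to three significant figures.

N ≈ 4240 turns

A = πr² = π(1.470×10^-2 m)² = 6.789×10^-4 m².
From L = μ₀N²A/ℓ, N = √(Lℓ / (μ₀A)).
N = √[(3.930×10^-2)(0.39) / ((4π×10⁻⁷)×6.789×10^-4)] = √(1.797×10^7) ≈ 4238.7.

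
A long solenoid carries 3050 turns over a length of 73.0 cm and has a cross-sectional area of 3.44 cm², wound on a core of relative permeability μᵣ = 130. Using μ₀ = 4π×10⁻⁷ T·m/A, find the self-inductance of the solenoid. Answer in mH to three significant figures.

A = 3.44 cm² = 3.440×10^-4 m².
For a long solenoid, L = μ₀μᵣN²A/ℓ.
L = (4π×10⁻⁷)(130)(3050)²(3.440×10^-4)/(0.73 m) = 0.7161 H.

L ≈ 716 mH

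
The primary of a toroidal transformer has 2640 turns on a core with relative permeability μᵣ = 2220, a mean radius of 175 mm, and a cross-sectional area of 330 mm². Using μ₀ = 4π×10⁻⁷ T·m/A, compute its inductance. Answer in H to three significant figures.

For a thin toroid, L = μ₀μᵣN²A/(2πR).
L = (4π×10⁻⁷)(2220)(2640)²(3.300×10^-4) / (2π×0.175 m) = 5.835 H.

L ≈ 5.84 H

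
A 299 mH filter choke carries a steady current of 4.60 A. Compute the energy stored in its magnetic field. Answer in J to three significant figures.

U ≈ 3.16 J

Stored magnetic energy: U = ½LI².
U = ½(0.299 H)(4.60 A)² = 3.163 J.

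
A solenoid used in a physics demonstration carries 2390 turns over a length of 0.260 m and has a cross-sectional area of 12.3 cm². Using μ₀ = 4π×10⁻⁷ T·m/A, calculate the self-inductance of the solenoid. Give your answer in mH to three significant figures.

A = 12.3 cm² = 1.230×10^-3 m².
For a long solenoid, L = μ₀N²A/ℓ.
L = (4π×10⁻⁷)(2390)²(1.230×10^-3)/(0.26 m) = 3.396×10^-2 H.

L ≈ 34.0 mH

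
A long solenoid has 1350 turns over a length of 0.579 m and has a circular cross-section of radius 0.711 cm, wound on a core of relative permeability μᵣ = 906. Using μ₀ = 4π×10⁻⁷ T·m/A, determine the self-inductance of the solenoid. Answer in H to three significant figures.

A = πr² = π(7.110×10^-3 m)² = 1.588×10^-4 m².
For a long solenoid, L = μ₀μᵣN²A/ℓ.
L = (4π×10⁻⁷)(906)(1350)²(1.588×10^-4)/(0.579 m) = 0.5691 H.

L ≈ 0.569 H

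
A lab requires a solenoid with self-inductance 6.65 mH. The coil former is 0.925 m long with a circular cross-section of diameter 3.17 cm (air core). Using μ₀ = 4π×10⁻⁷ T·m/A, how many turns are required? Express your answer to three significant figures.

A = π(d/2)² = π(1.585×10^-2 m)² = 7.892×10^-4 m².
From L = μ₀N²A/ℓ, N = √(Lℓ / (μ₀A)).
N = √[(6.650×10^-3)(0.925) / ((4π×10⁻⁷)×7.892×10^-4)] = √(6.202×10^6) ≈ 2490.4.

N ≈ 2490 turns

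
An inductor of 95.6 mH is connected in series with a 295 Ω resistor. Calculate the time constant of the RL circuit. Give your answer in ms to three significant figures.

τ = L/R = (9.560×10^-2 H)/(295 Ω) = 3.241×10^-4 s.

τ ≈ 0.324 ms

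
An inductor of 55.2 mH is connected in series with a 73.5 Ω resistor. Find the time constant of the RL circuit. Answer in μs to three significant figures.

τ ≈ 751 μs

τ = L/R = (5.520×10^-2 H)/(73.5 Ω) = 7.510×10^-4 s.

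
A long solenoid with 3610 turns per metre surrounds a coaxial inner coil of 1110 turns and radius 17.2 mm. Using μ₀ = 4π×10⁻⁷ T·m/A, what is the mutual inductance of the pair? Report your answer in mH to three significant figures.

M ≈ 4.68 mH

The outer solenoid produces a uniform field B₁ = μ₀n₁I₁ across the inner coil,
so the flux linkage is N₂Φ = N₂B₁A₂ = μ₀n₁N₂A₂·I₁, giving M = μ₀n₁N₂A₂.
A₂ = πr² = π(1.720×10^-2 m)² = 9.294×10^-4 m².
M = (4π×10⁻⁷)(3610)(1110)(9.294×10^-4) = 4.680×10^-3 H.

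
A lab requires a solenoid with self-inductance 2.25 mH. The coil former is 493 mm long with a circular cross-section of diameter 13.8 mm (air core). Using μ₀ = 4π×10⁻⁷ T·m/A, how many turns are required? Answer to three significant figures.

N ≈ 2430 turns

A = π(d/2)² = π(6.900×10^-3 m)² = 1.496×10^-4 m².
From L = μ₀N²A/ℓ, N = √(Lℓ / (μ₀A)).
N = √[(2.250×10^-3)(0.493) / ((4π×10⁻⁷)×1.496×10^-4)] = √(5.902×10^6) ≈ 2429.3.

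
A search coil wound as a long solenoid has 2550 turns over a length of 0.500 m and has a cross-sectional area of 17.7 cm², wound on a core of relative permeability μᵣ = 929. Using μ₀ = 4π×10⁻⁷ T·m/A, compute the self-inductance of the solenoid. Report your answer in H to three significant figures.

A = 17.7 cm² = 1.770×10^-3 m².
For a long solenoid, L = μ₀μᵣN²A/ℓ.
L = (4π×10⁻⁷)(929)(2550)²(1.770×10^-3)/(0.5 m) = 26.87 H.

L ≈ 26.9 H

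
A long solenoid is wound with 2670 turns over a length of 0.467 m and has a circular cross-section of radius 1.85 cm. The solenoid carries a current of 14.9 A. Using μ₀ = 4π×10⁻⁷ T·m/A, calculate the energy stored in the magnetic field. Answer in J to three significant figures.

A = πr² = π(1.850×10^-2 m)² = 1.075×10^-3 m².
L = μ₀N²A/ℓ = (4π×10⁻⁷)(2670)²(1.075×10^-3)/(0.467) = 2.063×10^-2 H.
U = ½LI² = ½(2.063×10^-2)(14.9)² = 2.29 J.

U ≈ 2.29 J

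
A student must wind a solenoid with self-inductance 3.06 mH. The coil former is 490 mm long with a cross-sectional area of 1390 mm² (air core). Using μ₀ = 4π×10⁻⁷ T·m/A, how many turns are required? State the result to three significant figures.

N ≈ 927 turns

A = 1390 mm² = 1.390×10^-3 m².
From L = μ₀N²A/ℓ, N = √(Lℓ / (μ₀A)).
N = √[(3.060×10^-3)(0.49) / ((4π×10⁻⁷)×1.390×10^-3)] = √(8.584×10^5) ≈ 926.5.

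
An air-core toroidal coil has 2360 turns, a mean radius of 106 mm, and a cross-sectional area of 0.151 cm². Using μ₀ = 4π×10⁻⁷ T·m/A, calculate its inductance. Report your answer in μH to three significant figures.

L ≈ 159 μH

For a thin toroid, L = μ₀N²A/(2πR).
L = (4π×10⁻⁷)(2360)²(1.510×10^-5) / (2π×0.106 m) = 1.587×10^-4 H.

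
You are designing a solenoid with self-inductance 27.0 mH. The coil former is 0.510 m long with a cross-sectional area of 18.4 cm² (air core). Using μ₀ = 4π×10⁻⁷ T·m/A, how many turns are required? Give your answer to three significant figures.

A = 18.4 cm² = 1.840×10^-3 m².
From L = μ₀N²A/ℓ, N = √(Lℓ / (μ₀A)).
N = √[(2.700×10^-2)(0.51) / ((4π×10⁻⁷)×1.840×10^-3)] = √(5.955×10^6) ≈ 2440.4.

N ≈ 2440 turns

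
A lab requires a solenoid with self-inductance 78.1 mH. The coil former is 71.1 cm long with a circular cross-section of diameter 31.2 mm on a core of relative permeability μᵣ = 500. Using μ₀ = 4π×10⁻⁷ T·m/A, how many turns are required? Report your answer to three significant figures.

N ≈ 340 turns

A = π(d/2)² = π(1.560×10^-2 m)² = 7.645×10^-4 m².
From L = μ₀μᵣN²A/ℓ, N = √(Lℓ / (μ₀μᵣA)).
N = √[(7.810×10^-2)(0.711) / ((4π×10⁻⁷)(500)×7.645×10^-4)] = √(1.156×10^5) ≈ 340.0.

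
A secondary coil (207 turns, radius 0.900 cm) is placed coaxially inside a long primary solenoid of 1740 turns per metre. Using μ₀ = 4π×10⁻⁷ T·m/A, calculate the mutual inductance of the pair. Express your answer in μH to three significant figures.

M ≈ 115 μH

The outer solenoid produces a uniform field B₁ = μ₀n₁I₁ across the inner coil,
so the flux linkage is N₂Φ = N₂B₁A₂ = μ₀n₁N₂A₂·I₁, giving M = μ₀n₁N₂A₂.
A₂ = πr² = π(9.000×10^-3 m)² = 2.5447×10^-4 m².
M = (4π×10⁻⁷)(1740)(207)(2.5447×10^-4) = 1.152×10^-4 H.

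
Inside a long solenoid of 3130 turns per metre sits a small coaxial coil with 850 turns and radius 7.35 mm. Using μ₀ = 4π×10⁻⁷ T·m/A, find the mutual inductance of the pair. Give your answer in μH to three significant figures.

M ≈ 567 μH

The outer solenoid produces a uniform field B₁ = μ₀n₁I₁ across the inner coil,
so the flux linkage is N₂Φ = N₂B₁A₂ = μ₀n₁N₂A₂·I₁, giving M = μ₀n₁N₂A₂.
A₂ = πr² = π(7.350×10^-3 m)² = 1.697×10^-4 m².
M = (4π×10⁻⁷)(3130)(850)(1.697×10^-4) = 5.674×10^-4 H.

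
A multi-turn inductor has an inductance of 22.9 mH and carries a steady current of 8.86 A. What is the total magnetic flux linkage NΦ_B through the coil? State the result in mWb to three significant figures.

NΦ_B ≈ 203 mWb

From L = NΦ_B/I, the flux linkage is NΦ_B = LI.
NΦ_B = (2.290×10^-2 H)(8.86 A) = 0.2029 Wb.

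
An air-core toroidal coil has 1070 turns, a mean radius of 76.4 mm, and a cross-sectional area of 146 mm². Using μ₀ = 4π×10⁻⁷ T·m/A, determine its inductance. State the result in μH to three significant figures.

For a thin toroid, L = μ₀N²A/(2πR).
L = (4π×10⁻⁷)(1070)²(1.460×10^-4) / (2π×7.640×10^-2 m) = 4.376×10^-4 H.

L ≈ 438 μH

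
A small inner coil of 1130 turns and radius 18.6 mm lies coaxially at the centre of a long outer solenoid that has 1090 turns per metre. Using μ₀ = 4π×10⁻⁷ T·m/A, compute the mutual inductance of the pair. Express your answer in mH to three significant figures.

M ≈ 1.68 mH

The outer solenoid produces a uniform field B₁ = μ₀n₁I₁ across the inner coil,
so the flux linkage is N₂Φ = N₂B₁A₂ = μ₀n₁N₂A₂·I₁, giving M = μ₀n₁N₂A₂.
A₂ = πr² = π(1.860×10^-2 m)² = 1.087×10^-3 m².
M = (4π×10⁻⁷)(1090)(1130)(1.087×10^-3) = 1.682×10^-3 H.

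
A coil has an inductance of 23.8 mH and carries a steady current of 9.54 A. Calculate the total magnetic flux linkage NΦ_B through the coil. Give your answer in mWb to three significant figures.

From L = NΦ_B/I, the flux linkage is NΦ_B = LI.
NΦ_B = (2.380×10^-2 H)(9.54 A) = 0.2271 Wb.

NΦ_B ≈ 227 mWb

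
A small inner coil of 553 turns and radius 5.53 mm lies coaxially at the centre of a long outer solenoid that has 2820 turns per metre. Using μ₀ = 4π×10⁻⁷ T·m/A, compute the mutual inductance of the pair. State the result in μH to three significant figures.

The outer solenoid produces a uniform field B₁ = μ₀n₁I₁ across the inner coil,
so the flux linkage is N₂Φ = N₂B₁A₂ = μ₀n₁N₂A₂·I₁, giving M = μ₀n₁N₂A₂.
A₂ = πr² = π(5.530×10^-3 m)² = 9.607×10^-5 m².
M = (4π×10⁻⁷)(2820)(553)(9.607×10^-5) = 1.883×10^-4 H.

M ≈ 188 μH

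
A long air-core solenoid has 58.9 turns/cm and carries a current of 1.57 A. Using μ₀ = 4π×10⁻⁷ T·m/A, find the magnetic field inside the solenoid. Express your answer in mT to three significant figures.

B ≈ 11.6 mT

Inside a long solenoid, B = μ₀nI.
B = (4π×10⁻⁷)(5.890×10^3 m⁻¹)(1.57 A) = 1.162×10^-2 T.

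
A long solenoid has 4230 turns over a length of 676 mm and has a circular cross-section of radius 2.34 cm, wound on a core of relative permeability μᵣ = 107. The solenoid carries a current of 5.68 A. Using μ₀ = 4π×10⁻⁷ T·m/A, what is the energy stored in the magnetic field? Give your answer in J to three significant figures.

A = πr² = π(2.340×10^-2 m)² = 1.720×10^-3 m².
L = μ₀μᵣN²A/ℓ = (4π×10⁻⁷)(107)(4230)²(1.720×10^-3)/(0.676) = 6.122 H.
U = ½LI² = ½(6.122)(5.68)² = 98.76 J.

U ≈ 98.8 J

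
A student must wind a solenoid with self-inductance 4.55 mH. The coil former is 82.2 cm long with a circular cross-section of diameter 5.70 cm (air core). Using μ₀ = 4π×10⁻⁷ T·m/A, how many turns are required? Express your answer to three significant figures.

A = π(d/2)² = π(2.850×10^-2 m)² = 2.552×10^-3 m².
From L = μ₀N²A/ℓ, N = √(Lℓ / (μ₀A)).
N = √[(4.550×10^-3)(0.822) / ((4π×10⁻⁷)×2.552×10^-3)] = √(1.166×10^6) ≈ 1080.0.

N ≈ 1080 turns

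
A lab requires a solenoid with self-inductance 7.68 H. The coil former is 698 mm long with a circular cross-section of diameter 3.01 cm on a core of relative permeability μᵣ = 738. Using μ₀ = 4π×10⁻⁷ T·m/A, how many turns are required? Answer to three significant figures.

A = π(d/2)² = π(1.505×10^-2 m)² = 7.116×10^-4 m².
From L = μ₀μᵣN²A/ℓ, N = √(Lℓ / (μ₀μᵣA)).
N = √[(7.68)(0.698) / ((4π×10⁻⁷)(738)×7.116×10^-4)] = √(8.123×10^6) ≈ 2850.1.

N ≈ 2850 turns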